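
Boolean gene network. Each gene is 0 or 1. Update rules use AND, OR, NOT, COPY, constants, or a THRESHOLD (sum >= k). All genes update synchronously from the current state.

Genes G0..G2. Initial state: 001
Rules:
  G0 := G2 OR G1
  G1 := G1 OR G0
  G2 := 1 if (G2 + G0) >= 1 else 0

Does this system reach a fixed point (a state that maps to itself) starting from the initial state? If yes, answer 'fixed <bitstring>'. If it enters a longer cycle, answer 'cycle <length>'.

Step 0: 001
Step 1: G0=G2|G1=1|0=1 G1=G1|G0=0|0=0 G2=(1+0>=1)=1 -> 101
Step 2: G0=G2|G1=1|0=1 G1=G1|G0=0|1=1 G2=(1+1>=1)=1 -> 111
Step 3: G0=G2|G1=1|1=1 G1=G1|G0=1|1=1 G2=(1+1>=1)=1 -> 111
Fixed point reached at step 2: 111

Answer: fixed 111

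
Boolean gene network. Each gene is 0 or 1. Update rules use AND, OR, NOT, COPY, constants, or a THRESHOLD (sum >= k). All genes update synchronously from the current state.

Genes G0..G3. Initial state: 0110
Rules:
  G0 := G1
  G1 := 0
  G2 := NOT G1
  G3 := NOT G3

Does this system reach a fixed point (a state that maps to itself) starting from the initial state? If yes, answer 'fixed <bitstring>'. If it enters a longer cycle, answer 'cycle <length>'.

Step 0: 0110
Step 1: G0=G1=1 G1=0(const) G2=NOT G1=NOT 1=0 G3=NOT G3=NOT 0=1 -> 1001
Step 2: G0=G1=0 G1=0(const) G2=NOT G1=NOT 0=1 G3=NOT G3=NOT 1=0 -> 0010
Step 3: G0=G1=0 G1=0(const) G2=NOT G1=NOT 0=1 G3=NOT G3=NOT 0=1 -> 0011
Step 4: G0=G1=0 G1=0(const) G2=NOT G1=NOT 0=1 G3=NOT G3=NOT 1=0 -> 0010
Cycle of length 2 starting at step 2 -> no fixed point

Answer: cycle 2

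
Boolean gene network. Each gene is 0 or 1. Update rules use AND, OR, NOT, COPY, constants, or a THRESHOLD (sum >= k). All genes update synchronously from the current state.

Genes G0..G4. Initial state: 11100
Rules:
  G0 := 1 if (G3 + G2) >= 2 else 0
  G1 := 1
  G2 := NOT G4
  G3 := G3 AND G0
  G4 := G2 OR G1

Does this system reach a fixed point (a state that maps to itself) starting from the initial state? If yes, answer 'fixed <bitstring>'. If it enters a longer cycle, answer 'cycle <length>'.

Step 0: 11100
Step 1: G0=(0+1>=2)=0 G1=1(const) G2=NOT G4=NOT 0=1 G3=G3&G0=0&1=0 G4=G2|G1=1|1=1 -> 01101
Step 2: G0=(0+1>=2)=0 G1=1(const) G2=NOT G4=NOT 1=0 G3=G3&G0=0&0=0 G4=G2|G1=1|1=1 -> 01001
Step 3: G0=(0+0>=2)=0 G1=1(const) G2=NOT G4=NOT 1=0 G3=G3&G0=0&0=0 G4=G2|G1=0|1=1 -> 01001
Fixed point reached at step 2: 01001

Answer: fixed 01001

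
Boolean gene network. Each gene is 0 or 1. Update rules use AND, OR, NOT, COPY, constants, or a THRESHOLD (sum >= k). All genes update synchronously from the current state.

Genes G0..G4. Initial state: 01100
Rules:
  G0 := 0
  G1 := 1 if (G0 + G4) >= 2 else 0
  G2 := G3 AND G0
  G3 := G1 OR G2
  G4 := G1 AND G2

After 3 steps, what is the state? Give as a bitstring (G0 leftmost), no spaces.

Step 1: G0=0(const) G1=(0+0>=2)=0 G2=G3&G0=0&0=0 G3=G1|G2=1|1=1 G4=G1&G2=1&1=1 -> 00011
Step 2: G0=0(const) G1=(0+1>=2)=0 G2=G3&G0=1&0=0 G3=G1|G2=0|0=0 G4=G1&G2=0&0=0 -> 00000
Step 3: G0=0(const) G1=(0+0>=2)=0 G2=G3&G0=0&0=0 G3=G1|G2=0|0=0 G4=G1&G2=0&0=0 -> 00000

00000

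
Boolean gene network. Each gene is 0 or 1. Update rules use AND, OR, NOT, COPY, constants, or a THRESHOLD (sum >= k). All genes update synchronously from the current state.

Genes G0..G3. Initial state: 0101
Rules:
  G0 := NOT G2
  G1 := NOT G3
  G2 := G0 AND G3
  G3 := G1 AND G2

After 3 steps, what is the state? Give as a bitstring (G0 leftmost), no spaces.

Step 1: G0=NOT G2=NOT 0=1 G1=NOT G3=NOT 1=0 G2=G0&G3=0&1=0 G3=G1&G2=1&0=0 -> 1000
Step 2: G0=NOT G2=NOT 0=1 G1=NOT G3=NOT 0=1 G2=G0&G3=1&0=0 G3=G1&G2=0&0=0 -> 1100
Step 3: G0=NOT G2=NOT 0=1 G1=NOT G3=NOT 0=1 G2=G0&G3=1&0=0 G3=G1&G2=1&0=0 -> 1100

1100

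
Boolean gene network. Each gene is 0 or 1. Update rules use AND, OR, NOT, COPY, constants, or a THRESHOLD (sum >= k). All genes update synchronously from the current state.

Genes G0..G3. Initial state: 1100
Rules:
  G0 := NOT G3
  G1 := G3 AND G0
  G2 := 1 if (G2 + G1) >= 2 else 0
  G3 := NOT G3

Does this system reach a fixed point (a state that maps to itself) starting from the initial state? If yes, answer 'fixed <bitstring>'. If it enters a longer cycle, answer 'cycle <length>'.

Step 0: 1100
Step 1: G0=NOT G3=NOT 0=1 G1=G3&G0=0&1=0 G2=(0+1>=2)=0 G3=NOT G3=NOT 0=1 -> 1001
Step 2: G0=NOT G3=NOT 1=0 G1=G3&G0=1&1=1 G2=(0+0>=2)=0 G3=NOT G3=NOT 1=0 -> 0100
Step 3: G0=NOT G3=NOT 0=1 G1=G3&G0=0&0=0 G2=(0+1>=2)=0 G3=NOT G3=NOT 0=1 -> 1001
Cycle of length 2 starting at step 1 -> no fixed point

Answer: cycle 2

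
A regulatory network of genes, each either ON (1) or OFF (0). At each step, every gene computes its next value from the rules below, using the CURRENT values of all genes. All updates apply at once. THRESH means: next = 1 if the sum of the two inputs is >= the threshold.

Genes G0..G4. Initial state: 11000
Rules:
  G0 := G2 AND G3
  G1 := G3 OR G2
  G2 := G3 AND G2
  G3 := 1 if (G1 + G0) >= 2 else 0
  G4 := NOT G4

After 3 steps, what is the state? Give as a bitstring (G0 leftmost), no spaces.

Step 1: G0=G2&G3=0&0=0 G1=G3|G2=0|0=0 G2=G3&G2=0&0=0 G3=(1+1>=2)=1 G4=NOT G4=NOT 0=1 -> 00011
Step 2: G0=G2&G3=0&1=0 G1=G3|G2=1|0=1 G2=G3&G2=1&0=0 G3=(0+0>=2)=0 G4=NOT G4=NOT 1=0 -> 01000
Step 3: G0=G2&G3=0&0=0 G1=G3|G2=0|0=0 G2=G3&G2=0&0=0 G3=(1+0>=2)=0 G4=NOT G4=NOT 0=1 -> 00001

00001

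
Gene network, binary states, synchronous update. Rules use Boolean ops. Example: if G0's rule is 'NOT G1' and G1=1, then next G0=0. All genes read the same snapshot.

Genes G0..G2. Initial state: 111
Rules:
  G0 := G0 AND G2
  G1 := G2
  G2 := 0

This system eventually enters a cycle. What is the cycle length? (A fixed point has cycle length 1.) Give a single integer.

Step 0: 111
Step 1: G0=G0&G2=1&1=1 G1=G2=1 G2=0(const) -> 110
Step 2: G0=G0&G2=1&0=0 G1=G2=0 G2=0(const) -> 000
Step 3: G0=G0&G2=0&0=0 G1=G2=0 G2=0(const) -> 000
State from step 3 equals state from step 2 -> cycle length 1

Answer: 1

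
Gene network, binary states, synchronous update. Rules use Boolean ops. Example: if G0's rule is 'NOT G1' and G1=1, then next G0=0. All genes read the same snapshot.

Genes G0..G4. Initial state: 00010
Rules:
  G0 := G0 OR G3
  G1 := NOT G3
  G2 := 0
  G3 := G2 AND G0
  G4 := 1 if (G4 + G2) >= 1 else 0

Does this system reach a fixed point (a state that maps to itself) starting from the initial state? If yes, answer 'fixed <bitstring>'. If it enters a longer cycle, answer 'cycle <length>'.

Step 0: 00010
Step 1: G0=G0|G3=0|1=1 G1=NOT G3=NOT 1=0 G2=0(const) G3=G2&G0=0&0=0 G4=(0+0>=1)=0 -> 10000
Step 2: G0=G0|G3=1|0=1 G1=NOT G3=NOT 0=1 G2=0(const) G3=G2&G0=0&1=0 G4=(0+0>=1)=0 -> 11000
Step 3: G0=G0|G3=1|0=1 G1=NOT G3=NOT 0=1 G2=0(const) G3=G2&G0=0&1=0 G4=(0+0>=1)=0 -> 11000
Fixed point reached at step 2: 11000

Answer: fixed 11000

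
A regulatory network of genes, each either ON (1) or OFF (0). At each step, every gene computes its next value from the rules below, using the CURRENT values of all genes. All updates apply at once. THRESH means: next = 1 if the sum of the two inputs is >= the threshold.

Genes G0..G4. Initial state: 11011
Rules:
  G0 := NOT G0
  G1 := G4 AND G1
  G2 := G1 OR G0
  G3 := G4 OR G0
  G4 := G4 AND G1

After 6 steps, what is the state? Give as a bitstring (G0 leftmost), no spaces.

Step 1: G0=NOT G0=NOT 1=0 G1=G4&G1=1&1=1 G2=G1|G0=1|1=1 G3=G4|G0=1|1=1 G4=G4&G1=1&1=1 -> 01111
Step 2: G0=NOT G0=NOT 0=1 G1=G4&G1=1&1=1 G2=G1|G0=1|0=1 G3=G4|G0=1|0=1 G4=G4&G1=1&1=1 -> 11111
Step 3: G0=NOT G0=NOT 1=0 G1=G4&G1=1&1=1 G2=G1|G0=1|1=1 G3=G4|G0=1|1=1 G4=G4&G1=1&1=1 -> 01111
Step 4: G0=NOT G0=NOT 0=1 G1=G4&G1=1&1=1 G2=G1|G0=1|0=1 G3=G4|G0=1|0=1 G4=G4&G1=1&1=1 -> 11111
Step 5: G0=NOT G0=NOT 1=0 G1=G4&G1=1&1=1 G2=G1|G0=1|1=1 G3=G4|G0=1|1=1 G4=G4&G1=1&1=1 -> 01111
Step 6: G0=NOT G0=NOT 0=1 G1=G4&G1=1&1=1 G2=G1|G0=1|0=1 G3=G4|G0=1|0=1 G4=G4&G1=1&1=1 -> 11111

11111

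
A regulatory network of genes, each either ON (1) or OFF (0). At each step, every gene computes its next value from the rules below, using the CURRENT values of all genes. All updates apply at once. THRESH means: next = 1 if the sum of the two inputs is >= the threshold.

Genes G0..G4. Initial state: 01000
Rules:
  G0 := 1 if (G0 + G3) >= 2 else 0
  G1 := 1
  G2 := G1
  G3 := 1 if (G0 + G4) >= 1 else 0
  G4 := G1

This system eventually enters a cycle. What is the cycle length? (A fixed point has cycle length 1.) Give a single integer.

Answer: 1

Derivation:
Step 0: 01000
Step 1: G0=(0+0>=2)=0 G1=1(const) G2=G1=1 G3=(0+0>=1)=0 G4=G1=1 -> 01101
Step 2: G0=(0+0>=2)=0 G1=1(const) G2=G1=1 G3=(0+1>=1)=1 G4=G1=1 -> 01111
Step 3: G0=(0+1>=2)=0 G1=1(const) G2=G1=1 G3=(0+1>=1)=1 G4=G1=1 -> 01111
State from step 3 equals state from step 2 -> cycle length 1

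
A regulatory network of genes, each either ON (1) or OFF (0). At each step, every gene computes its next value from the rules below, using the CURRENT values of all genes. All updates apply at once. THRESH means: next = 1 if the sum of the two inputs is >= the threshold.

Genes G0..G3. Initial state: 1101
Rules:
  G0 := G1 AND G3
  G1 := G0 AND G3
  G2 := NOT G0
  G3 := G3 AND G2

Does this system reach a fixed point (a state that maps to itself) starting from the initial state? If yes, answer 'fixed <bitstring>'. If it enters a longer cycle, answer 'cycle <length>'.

Step 0: 1101
Step 1: G0=G1&G3=1&1=1 G1=G0&G3=1&1=1 G2=NOT G0=NOT 1=0 G3=G3&G2=1&0=0 -> 1100
Step 2: G0=G1&G3=1&0=0 G1=G0&G3=1&0=0 G2=NOT G0=NOT 1=0 G3=G3&G2=0&0=0 -> 0000
Step 3: G0=G1&G3=0&0=0 G1=G0&G3=0&0=0 G2=NOT G0=NOT 0=1 G3=G3&G2=0&0=0 -> 0010
Step 4: G0=G1&G3=0&0=0 G1=G0&G3=0&0=0 G2=NOT G0=NOT 0=1 G3=G3&G2=0&1=0 -> 0010
Fixed point reached at step 3: 0010

Answer: fixed 0010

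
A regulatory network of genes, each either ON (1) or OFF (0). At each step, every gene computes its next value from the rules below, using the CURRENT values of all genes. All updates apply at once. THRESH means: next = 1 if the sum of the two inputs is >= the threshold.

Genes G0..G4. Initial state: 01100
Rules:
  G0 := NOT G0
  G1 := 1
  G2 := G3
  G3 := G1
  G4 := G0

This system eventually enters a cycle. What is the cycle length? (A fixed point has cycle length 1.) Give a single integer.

Step 0: 01100
Step 1: G0=NOT G0=NOT 0=1 G1=1(const) G2=G3=0 G3=G1=1 G4=G0=0 -> 11010
Step 2: G0=NOT G0=NOT 1=0 G1=1(const) G2=G3=1 G3=G1=1 G4=G0=1 -> 01111
Step 3: G0=NOT G0=NOT 0=1 G1=1(const) G2=G3=1 G3=G1=1 G4=G0=0 -> 11110
Step 4: G0=NOT G0=NOT 1=0 G1=1(const) G2=G3=1 G3=G1=1 G4=G0=1 -> 01111
State from step 4 equals state from step 2 -> cycle length 2

Answer: 2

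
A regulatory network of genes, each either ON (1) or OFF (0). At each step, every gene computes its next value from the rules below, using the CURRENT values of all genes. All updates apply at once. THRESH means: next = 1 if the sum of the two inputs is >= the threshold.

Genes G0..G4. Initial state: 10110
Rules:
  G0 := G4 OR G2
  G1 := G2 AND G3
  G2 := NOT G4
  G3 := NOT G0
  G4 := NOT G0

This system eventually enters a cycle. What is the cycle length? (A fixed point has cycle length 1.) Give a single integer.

Answer: 1

Derivation:
Step 0: 10110
Step 1: G0=G4|G2=0|1=1 G1=G2&G3=1&1=1 G2=NOT G4=NOT 0=1 G3=NOT G0=NOT 1=0 G4=NOT G0=NOT 1=0 -> 11100
Step 2: G0=G4|G2=0|1=1 G1=G2&G3=1&0=0 G2=NOT G4=NOT 0=1 G3=NOT G0=NOT 1=0 G4=NOT G0=NOT 1=0 -> 10100
Step 3: G0=G4|G2=0|1=1 G1=G2&G3=1&0=0 G2=NOT G4=NOT 0=1 G3=NOT G0=NOT 1=0 G4=NOT G0=NOT 1=0 -> 10100
State from step 3 equals state from step 2 -> cycle length 1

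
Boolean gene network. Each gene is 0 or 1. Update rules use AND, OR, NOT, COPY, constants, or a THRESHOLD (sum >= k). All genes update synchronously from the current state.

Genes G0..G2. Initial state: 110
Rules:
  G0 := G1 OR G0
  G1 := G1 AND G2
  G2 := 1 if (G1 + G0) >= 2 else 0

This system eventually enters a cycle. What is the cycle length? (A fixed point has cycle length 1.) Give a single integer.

Answer: 1

Derivation:
Step 0: 110
Step 1: G0=G1|G0=1|1=1 G1=G1&G2=1&0=0 G2=(1+1>=2)=1 -> 101
Step 2: G0=G1|G0=0|1=1 G1=G1&G2=0&1=0 G2=(0+1>=2)=0 -> 100
Step 3: G0=G1|G0=0|1=1 G1=G1&G2=0&0=0 G2=(0+1>=2)=0 -> 100
State from step 3 equals state from step 2 -> cycle length 1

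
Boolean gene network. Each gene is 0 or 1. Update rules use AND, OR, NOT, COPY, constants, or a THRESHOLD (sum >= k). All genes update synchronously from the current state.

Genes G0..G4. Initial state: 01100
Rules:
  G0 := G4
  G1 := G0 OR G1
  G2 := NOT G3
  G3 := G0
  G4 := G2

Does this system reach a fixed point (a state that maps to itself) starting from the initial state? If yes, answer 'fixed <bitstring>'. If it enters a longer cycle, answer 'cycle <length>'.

Step 0: 01100
Step 1: G0=G4=0 G1=G0|G1=0|1=1 G2=NOT G3=NOT 0=1 G3=G0=0 G4=G2=1 -> 01101
Step 2: G0=G4=1 G1=G0|G1=0|1=1 G2=NOT G3=NOT 0=1 G3=G0=0 G4=G2=1 -> 11101
Step 3: G0=G4=1 G1=G0|G1=1|1=1 G2=NOT G3=NOT 0=1 G3=G0=1 G4=G2=1 -> 11111
Step 4: G0=G4=1 G1=G0|G1=1|1=1 G2=NOT G3=NOT 1=0 G3=G0=1 G4=G2=1 -> 11011
Step 5: G0=G4=1 G1=G0|G1=1|1=1 G2=NOT G3=NOT 1=0 G3=G0=1 G4=G2=0 -> 11010
Step 6: G0=G4=0 G1=G0|G1=1|1=1 G2=NOT G3=NOT 1=0 G3=G0=1 G4=G2=0 -> 01010
Step 7: G0=G4=0 G1=G0|G1=0|1=1 G2=NOT G3=NOT 1=0 G3=G0=0 G4=G2=0 -> 01000
Step 8: G0=G4=0 G1=G0|G1=0|1=1 G2=NOT G3=NOT 0=1 G3=G0=0 G4=G2=0 -> 01100
Cycle of length 8 starting at step 0 -> no fixed point

Answer: cycle 8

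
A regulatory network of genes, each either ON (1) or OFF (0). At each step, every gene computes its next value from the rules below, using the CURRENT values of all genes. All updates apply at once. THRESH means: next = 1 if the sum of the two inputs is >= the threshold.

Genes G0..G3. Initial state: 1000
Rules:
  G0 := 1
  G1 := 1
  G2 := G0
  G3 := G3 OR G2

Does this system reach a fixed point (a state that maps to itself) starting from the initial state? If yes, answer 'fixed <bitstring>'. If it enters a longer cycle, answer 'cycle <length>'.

Answer: fixed 1111

Derivation:
Step 0: 1000
Step 1: G0=1(const) G1=1(const) G2=G0=1 G3=G3|G2=0|0=0 -> 1110
Step 2: G0=1(const) G1=1(const) G2=G0=1 G3=G3|G2=0|1=1 -> 1111
Step 3: G0=1(const) G1=1(const) G2=G0=1 G3=G3|G2=1|1=1 -> 1111
Fixed point reached at step 2: 1111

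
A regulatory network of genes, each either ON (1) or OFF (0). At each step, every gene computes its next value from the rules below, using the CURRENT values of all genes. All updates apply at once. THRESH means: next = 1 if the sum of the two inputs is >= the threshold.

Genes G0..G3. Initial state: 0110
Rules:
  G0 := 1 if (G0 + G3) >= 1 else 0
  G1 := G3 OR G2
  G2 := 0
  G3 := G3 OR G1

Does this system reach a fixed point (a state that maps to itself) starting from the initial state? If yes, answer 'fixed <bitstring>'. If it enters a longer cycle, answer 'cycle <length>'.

Step 0: 0110
Step 1: G0=(0+0>=1)=0 G1=G3|G2=0|1=1 G2=0(const) G3=G3|G1=0|1=1 -> 0101
Step 2: G0=(0+1>=1)=1 G1=G3|G2=1|0=1 G2=0(const) G3=G3|G1=1|1=1 -> 1101
Step 3: G0=(1+1>=1)=1 G1=G3|G2=1|0=1 G2=0(const) G3=G3|G1=1|1=1 -> 1101
Fixed point reached at step 2: 1101

Answer: fixed 1101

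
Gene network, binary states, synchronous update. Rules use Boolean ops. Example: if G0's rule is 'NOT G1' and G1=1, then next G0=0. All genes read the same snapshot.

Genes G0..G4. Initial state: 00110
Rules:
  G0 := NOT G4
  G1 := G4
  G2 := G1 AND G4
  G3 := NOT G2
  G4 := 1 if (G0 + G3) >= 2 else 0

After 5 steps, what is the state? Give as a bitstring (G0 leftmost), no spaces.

Step 1: G0=NOT G4=NOT 0=1 G1=G4=0 G2=G1&G4=0&0=0 G3=NOT G2=NOT 1=0 G4=(0+1>=2)=0 -> 10000
Step 2: G0=NOT G4=NOT 0=1 G1=G4=0 G2=G1&G4=0&0=0 G3=NOT G2=NOT 0=1 G4=(1+0>=2)=0 -> 10010
Step 3: G0=NOT G4=NOT 0=1 G1=G4=0 G2=G1&G4=0&0=0 G3=NOT G2=NOT 0=1 G4=(1+1>=2)=1 -> 10011
Step 4: G0=NOT G4=NOT 1=0 G1=G4=1 G2=G1&G4=0&1=0 G3=NOT G2=NOT 0=1 G4=(1+1>=2)=1 -> 01011
Step 5: G0=NOT G4=NOT 1=0 G1=G4=1 G2=G1&G4=1&1=1 G3=NOT G2=NOT 0=1 G4=(0+1>=2)=0 -> 01110

01110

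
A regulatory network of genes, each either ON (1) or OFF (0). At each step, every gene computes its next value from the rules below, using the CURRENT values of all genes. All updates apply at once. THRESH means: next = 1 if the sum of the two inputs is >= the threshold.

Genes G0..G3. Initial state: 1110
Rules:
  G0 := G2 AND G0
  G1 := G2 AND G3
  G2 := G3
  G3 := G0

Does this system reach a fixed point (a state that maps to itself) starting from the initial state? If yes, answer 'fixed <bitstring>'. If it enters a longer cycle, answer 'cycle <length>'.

Answer: fixed 0000

Derivation:
Step 0: 1110
Step 1: G0=G2&G0=1&1=1 G1=G2&G3=1&0=0 G2=G3=0 G3=G0=1 -> 1001
Step 2: G0=G2&G0=0&1=0 G1=G2&G3=0&1=0 G2=G3=1 G3=G0=1 -> 0011
Step 3: G0=G2&G0=1&0=0 G1=G2&G3=1&1=1 G2=G3=1 G3=G0=0 -> 0110
Step 4: G0=G2&G0=1&0=0 G1=G2&G3=1&0=0 G2=G3=0 G3=G0=0 -> 0000
Step 5: G0=G2&G0=0&0=0 G1=G2&G3=0&0=0 G2=G3=0 G3=G0=0 -> 0000
Fixed point reached at step 4: 0000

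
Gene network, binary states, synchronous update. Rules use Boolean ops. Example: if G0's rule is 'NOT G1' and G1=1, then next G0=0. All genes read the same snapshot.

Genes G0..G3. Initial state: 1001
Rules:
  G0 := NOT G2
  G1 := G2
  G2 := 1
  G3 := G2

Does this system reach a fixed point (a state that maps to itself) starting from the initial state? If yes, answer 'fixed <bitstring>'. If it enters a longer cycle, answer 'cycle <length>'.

Step 0: 1001
Step 1: G0=NOT G2=NOT 0=1 G1=G2=0 G2=1(const) G3=G2=0 -> 1010
Step 2: G0=NOT G2=NOT 1=0 G1=G2=1 G2=1(const) G3=G2=1 -> 0111
Step 3: G0=NOT G2=NOT 1=0 G1=G2=1 G2=1(const) G3=G2=1 -> 0111
Fixed point reached at step 2: 0111

Answer: fixed 0111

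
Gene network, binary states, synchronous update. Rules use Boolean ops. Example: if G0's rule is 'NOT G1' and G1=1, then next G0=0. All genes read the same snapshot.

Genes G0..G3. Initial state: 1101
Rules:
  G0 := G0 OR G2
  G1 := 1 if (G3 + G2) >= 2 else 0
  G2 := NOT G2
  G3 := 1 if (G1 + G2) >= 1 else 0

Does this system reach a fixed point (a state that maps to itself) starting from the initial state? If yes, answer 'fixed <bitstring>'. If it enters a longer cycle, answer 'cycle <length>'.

Step 0: 1101
Step 1: G0=G0|G2=1|0=1 G1=(1+0>=2)=0 G2=NOT G2=NOT 0=1 G3=(1+0>=1)=1 -> 1011
Step 2: G0=G0|G2=1|1=1 G1=(1+1>=2)=1 G2=NOT G2=NOT 1=0 G3=(0+1>=1)=1 -> 1101
Cycle of length 2 starting at step 0 -> no fixed point

Answer: cycle 2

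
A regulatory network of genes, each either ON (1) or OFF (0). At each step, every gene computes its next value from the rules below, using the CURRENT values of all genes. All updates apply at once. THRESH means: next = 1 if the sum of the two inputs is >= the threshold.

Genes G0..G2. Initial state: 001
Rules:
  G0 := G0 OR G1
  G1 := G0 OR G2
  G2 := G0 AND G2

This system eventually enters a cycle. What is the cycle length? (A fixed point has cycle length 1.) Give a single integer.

Step 0: 001
Step 1: G0=G0|G1=0|0=0 G1=G0|G2=0|1=1 G2=G0&G2=0&1=0 -> 010
Step 2: G0=G0|G1=0|1=1 G1=G0|G2=0|0=0 G2=G0&G2=0&0=0 -> 100
Step 3: G0=G0|G1=1|0=1 G1=G0|G2=1|0=1 G2=G0&G2=1&0=0 -> 110
Step 4: G0=G0|G1=1|1=1 G1=G0|G2=1|0=1 G2=G0&G2=1&0=0 -> 110
State from step 4 equals state from step 3 -> cycle length 1

Answer: 1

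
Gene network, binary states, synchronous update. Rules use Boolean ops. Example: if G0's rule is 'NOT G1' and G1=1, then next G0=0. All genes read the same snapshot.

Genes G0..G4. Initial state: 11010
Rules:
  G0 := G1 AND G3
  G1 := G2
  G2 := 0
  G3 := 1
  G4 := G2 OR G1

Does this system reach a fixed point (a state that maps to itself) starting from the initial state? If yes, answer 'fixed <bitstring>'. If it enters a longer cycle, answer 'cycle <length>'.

Step 0: 11010
Step 1: G0=G1&G3=1&1=1 G1=G2=0 G2=0(const) G3=1(const) G4=G2|G1=0|1=1 -> 10011
Step 2: G0=G1&G3=0&1=0 G1=G2=0 G2=0(const) G3=1(const) G4=G2|G1=0|0=0 -> 00010
Step 3: G0=G1&G3=0&1=0 G1=G2=0 G2=0(const) G3=1(const) G4=G2|G1=0|0=0 -> 00010
Fixed point reached at step 2: 00010

Answer: fixed 00010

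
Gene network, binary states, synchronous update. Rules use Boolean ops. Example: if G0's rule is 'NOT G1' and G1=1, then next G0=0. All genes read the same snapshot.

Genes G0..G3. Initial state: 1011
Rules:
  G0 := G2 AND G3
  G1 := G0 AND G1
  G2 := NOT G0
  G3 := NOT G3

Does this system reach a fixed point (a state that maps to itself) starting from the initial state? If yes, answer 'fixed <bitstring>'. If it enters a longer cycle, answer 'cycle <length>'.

Answer: cycle 4

Derivation:
Step 0: 1011
Step 1: G0=G2&G3=1&1=1 G1=G0&G1=1&0=0 G2=NOT G0=NOT 1=0 G3=NOT G3=NOT 1=0 -> 1000
Step 2: G0=G2&G3=0&0=0 G1=G0&G1=1&0=0 G2=NOT G0=NOT 1=0 G3=NOT G3=NOT 0=1 -> 0001
Step 3: G0=G2&G3=0&1=0 G1=G0&G1=0&0=0 G2=NOT G0=NOT 0=1 G3=NOT G3=NOT 1=0 -> 0010
Step 4: G0=G2&G3=1&0=0 G1=G0&G1=0&0=0 G2=NOT G0=NOT 0=1 G3=NOT G3=NOT 0=1 -> 0011
Step 5: G0=G2&G3=1&1=1 G1=G0&G1=0&0=0 G2=NOT G0=NOT 0=1 G3=NOT G3=NOT 1=0 -> 1010
Step 6: G0=G2&G3=1&0=0 G1=G0&G1=1&0=0 G2=NOT G0=NOT 1=0 G3=NOT G3=NOT 0=1 -> 0001
Cycle of length 4 starting at step 2 -> no fixed point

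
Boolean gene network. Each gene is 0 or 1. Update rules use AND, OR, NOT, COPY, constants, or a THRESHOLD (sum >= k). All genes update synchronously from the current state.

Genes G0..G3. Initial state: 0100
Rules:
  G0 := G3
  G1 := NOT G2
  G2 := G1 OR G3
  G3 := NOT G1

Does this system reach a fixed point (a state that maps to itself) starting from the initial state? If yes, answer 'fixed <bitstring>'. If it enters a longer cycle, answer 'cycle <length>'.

Step 0: 0100
Step 1: G0=G3=0 G1=NOT G2=NOT 0=1 G2=G1|G3=1|0=1 G3=NOT G1=NOT 1=0 -> 0110
Step 2: G0=G3=0 G1=NOT G2=NOT 1=0 G2=G1|G3=1|0=1 G3=NOT G1=NOT 1=0 -> 0010
Step 3: G0=G3=0 G1=NOT G2=NOT 1=0 G2=G1|G3=0|0=0 G3=NOT G1=NOT 0=1 -> 0001
Step 4: G0=G3=1 G1=NOT G2=NOT 0=1 G2=G1|G3=0|1=1 G3=NOT G1=NOT 0=1 -> 1111
Step 5: G0=G3=1 G1=NOT G2=NOT 1=0 G2=G1|G3=1|1=1 G3=NOT G1=NOT 1=0 -> 1010
Step 6: G0=G3=0 G1=NOT G2=NOT 1=0 G2=G1|G3=0|0=0 G3=NOT G1=NOT 0=1 -> 0001
Cycle of length 3 starting at step 3 -> no fixed point

Answer: cycle 3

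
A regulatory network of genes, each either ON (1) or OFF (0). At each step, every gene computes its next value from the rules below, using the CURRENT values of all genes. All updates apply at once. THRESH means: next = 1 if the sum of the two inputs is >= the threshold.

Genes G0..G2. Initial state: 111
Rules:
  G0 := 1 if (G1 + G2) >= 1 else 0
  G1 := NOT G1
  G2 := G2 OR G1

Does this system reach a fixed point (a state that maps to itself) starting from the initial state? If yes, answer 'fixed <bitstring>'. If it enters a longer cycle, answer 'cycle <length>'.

Answer: cycle 2

Derivation:
Step 0: 111
Step 1: G0=(1+1>=1)=1 G1=NOT G1=NOT 1=0 G2=G2|G1=1|1=1 -> 101
Step 2: G0=(0+1>=1)=1 G1=NOT G1=NOT 0=1 G2=G2|G1=1|0=1 -> 111
Cycle of length 2 starting at step 0 -> no fixed point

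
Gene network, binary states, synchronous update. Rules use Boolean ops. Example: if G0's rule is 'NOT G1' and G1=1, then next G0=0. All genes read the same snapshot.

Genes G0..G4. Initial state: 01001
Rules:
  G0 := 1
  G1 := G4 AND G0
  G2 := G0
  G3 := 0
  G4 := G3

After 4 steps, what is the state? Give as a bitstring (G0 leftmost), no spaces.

Step 1: G0=1(const) G1=G4&G0=1&0=0 G2=G0=0 G3=0(const) G4=G3=0 -> 10000
Step 2: G0=1(const) G1=G4&G0=0&1=0 G2=G0=1 G3=0(const) G4=G3=0 -> 10100
Step 3: G0=1(const) G1=G4&G0=0&1=0 G2=G0=1 G3=0(const) G4=G3=0 -> 10100
Step 4: G0=1(const) G1=G4&G0=0&1=0 G2=G0=1 G3=0(const) G4=G3=0 -> 10100

10100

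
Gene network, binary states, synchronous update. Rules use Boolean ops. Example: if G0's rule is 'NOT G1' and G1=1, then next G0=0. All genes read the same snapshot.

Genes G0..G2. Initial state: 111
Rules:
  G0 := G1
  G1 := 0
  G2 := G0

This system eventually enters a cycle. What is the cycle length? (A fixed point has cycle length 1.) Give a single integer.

Step 0: 111
Step 1: G0=G1=1 G1=0(const) G2=G0=1 -> 101
Step 2: G0=G1=0 G1=0(const) G2=G0=1 -> 001
Step 3: G0=G1=0 G1=0(const) G2=G0=0 -> 000
Step 4: G0=G1=0 G1=0(const) G2=G0=0 -> 000
State from step 4 equals state from step 3 -> cycle length 1

Answer: 1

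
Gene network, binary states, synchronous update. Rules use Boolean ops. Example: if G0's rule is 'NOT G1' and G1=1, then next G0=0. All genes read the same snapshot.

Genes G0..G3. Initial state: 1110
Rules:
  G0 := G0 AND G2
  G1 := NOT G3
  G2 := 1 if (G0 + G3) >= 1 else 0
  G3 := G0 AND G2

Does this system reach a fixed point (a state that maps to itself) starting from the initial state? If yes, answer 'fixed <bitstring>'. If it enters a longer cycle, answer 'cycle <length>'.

Answer: fixed 1011

Derivation:
Step 0: 1110
Step 1: G0=G0&G2=1&1=1 G1=NOT G3=NOT 0=1 G2=(1+0>=1)=1 G3=G0&G2=1&1=1 -> 1111
Step 2: G0=G0&G2=1&1=1 G1=NOT G3=NOT 1=0 G2=(1+1>=1)=1 G3=G0&G2=1&1=1 -> 1011
Step 3: G0=G0&G2=1&1=1 G1=NOT G3=NOT 1=0 G2=(1+1>=1)=1 G3=G0&G2=1&1=1 -> 1011
Fixed point reached at step 2: 1011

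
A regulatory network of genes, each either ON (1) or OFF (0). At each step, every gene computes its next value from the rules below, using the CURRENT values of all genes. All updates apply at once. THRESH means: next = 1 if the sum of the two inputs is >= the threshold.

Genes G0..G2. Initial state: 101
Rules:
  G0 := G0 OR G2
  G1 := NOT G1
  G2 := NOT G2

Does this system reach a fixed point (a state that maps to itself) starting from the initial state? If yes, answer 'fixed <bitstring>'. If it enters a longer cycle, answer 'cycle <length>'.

Step 0: 101
Step 1: G0=G0|G2=1|1=1 G1=NOT G1=NOT 0=1 G2=NOT G2=NOT 1=0 -> 110
Step 2: G0=G0|G2=1|0=1 G1=NOT G1=NOT 1=0 G2=NOT G2=NOT 0=1 -> 101
Cycle of length 2 starting at step 0 -> no fixed point

Answer: cycle 2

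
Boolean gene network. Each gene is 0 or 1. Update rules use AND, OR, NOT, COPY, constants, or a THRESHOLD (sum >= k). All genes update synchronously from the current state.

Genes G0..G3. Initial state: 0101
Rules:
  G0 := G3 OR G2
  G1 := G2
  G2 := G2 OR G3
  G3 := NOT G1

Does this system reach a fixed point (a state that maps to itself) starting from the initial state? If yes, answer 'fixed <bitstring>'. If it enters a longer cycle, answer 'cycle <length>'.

Step 0: 0101
Step 1: G0=G3|G2=1|0=1 G1=G2=0 G2=G2|G3=0|1=1 G3=NOT G1=NOT 1=0 -> 1010
Step 2: G0=G3|G2=0|1=1 G1=G2=1 G2=G2|G3=1|0=1 G3=NOT G1=NOT 0=1 -> 1111
Step 3: G0=G3|G2=1|1=1 G1=G2=1 G2=G2|G3=1|1=1 G3=NOT G1=NOT 1=0 -> 1110
Step 4: G0=G3|G2=0|1=1 G1=G2=1 G2=G2|G3=1|0=1 G3=NOT G1=NOT 1=0 -> 1110
Fixed point reached at step 3: 1110

Answer: fixed 1110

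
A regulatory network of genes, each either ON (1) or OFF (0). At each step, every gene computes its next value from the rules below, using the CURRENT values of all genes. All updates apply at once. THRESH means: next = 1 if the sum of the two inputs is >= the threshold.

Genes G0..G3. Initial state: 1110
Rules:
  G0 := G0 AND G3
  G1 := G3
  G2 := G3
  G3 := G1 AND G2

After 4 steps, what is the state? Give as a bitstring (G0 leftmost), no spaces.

Step 1: G0=G0&G3=1&0=0 G1=G3=0 G2=G3=0 G3=G1&G2=1&1=1 -> 0001
Step 2: G0=G0&G3=0&1=0 G1=G3=1 G2=G3=1 G3=G1&G2=0&0=0 -> 0110
Step 3: G0=G0&G3=0&0=0 G1=G3=0 G2=G3=0 G3=G1&G2=1&1=1 -> 0001
Step 4: G0=G0&G3=0&1=0 G1=G3=1 G2=G3=1 G3=G1&G2=0&0=0 -> 0110

0110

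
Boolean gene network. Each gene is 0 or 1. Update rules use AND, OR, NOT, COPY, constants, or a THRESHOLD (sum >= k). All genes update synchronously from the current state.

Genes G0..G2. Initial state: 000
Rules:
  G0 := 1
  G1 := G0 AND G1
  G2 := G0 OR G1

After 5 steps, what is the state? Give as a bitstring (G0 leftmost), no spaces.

Step 1: G0=1(const) G1=G0&G1=0&0=0 G2=G0|G1=0|0=0 -> 100
Step 2: G0=1(const) G1=G0&G1=1&0=0 G2=G0|G1=1|0=1 -> 101
Step 3: G0=1(const) G1=G0&G1=1&0=0 G2=G0|G1=1|0=1 -> 101
Step 4: G0=1(const) G1=G0&G1=1&0=0 G2=G0|G1=1|0=1 -> 101
Step 5: G0=1(const) G1=G0&G1=1&0=0 G2=G0|G1=1|0=1 -> 101

101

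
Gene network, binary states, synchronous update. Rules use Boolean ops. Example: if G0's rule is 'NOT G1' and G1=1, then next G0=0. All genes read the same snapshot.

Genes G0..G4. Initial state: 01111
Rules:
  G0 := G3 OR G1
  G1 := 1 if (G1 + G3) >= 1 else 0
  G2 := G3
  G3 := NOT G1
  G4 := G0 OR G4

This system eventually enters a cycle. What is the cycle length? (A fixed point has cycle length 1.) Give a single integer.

Step 0: 01111
Step 1: G0=G3|G1=1|1=1 G1=(1+1>=1)=1 G2=G3=1 G3=NOT G1=NOT 1=0 G4=G0|G4=0|1=1 -> 11101
Step 2: G0=G3|G1=0|1=1 G1=(1+0>=1)=1 G2=G3=0 G3=NOT G1=NOT 1=0 G4=G0|G4=1|1=1 -> 11001
Step 3: G0=G3|G1=0|1=1 G1=(1+0>=1)=1 G2=G3=0 G3=NOT G1=NOT 1=0 G4=G0|G4=1|1=1 -> 11001
State from step 3 equals state from step 2 -> cycle length 1

Answer: 1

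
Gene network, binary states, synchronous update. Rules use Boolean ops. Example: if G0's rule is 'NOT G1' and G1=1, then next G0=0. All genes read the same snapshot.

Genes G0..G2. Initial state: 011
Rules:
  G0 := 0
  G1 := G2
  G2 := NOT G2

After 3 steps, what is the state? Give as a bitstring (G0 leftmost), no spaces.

Step 1: G0=0(const) G1=G2=1 G2=NOT G2=NOT 1=0 -> 010
Step 2: G0=0(const) G1=G2=0 G2=NOT G2=NOT 0=1 -> 001
Step 3: G0=0(const) G1=G2=1 G2=NOT G2=NOT 1=0 -> 010

010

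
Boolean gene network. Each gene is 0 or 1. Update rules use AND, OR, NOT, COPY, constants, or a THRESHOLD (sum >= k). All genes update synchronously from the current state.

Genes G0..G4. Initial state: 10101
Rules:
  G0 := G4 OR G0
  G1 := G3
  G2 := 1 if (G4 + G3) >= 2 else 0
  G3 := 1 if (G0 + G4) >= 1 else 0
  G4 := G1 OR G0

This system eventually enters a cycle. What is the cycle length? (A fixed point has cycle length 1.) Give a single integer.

Step 0: 10101
Step 1: G0=G4|G0=1|1=1 G1=G3=0 G2=(1+0>=2)=0 G3=(1+1>=1)=1 G4=G1|G0=0|1=1 -> 10011
Step 2: G0=G4|G0=1|1=1 G1=G3=1 G2=(1+1>=2)=1 G3=(1+1>=1)=1 G4=G1|G0=0|1=1 -> 11111
Step 3: G0=G4|G0=1|1=1 G1=G3=1 G2=(1+1>=2)=1 G3=(1+1>=1)=1 G4=G1|G0=1|1=1 -> 11111
State from step 3 equals state from step 2 -> cycle length 1

Answer: 1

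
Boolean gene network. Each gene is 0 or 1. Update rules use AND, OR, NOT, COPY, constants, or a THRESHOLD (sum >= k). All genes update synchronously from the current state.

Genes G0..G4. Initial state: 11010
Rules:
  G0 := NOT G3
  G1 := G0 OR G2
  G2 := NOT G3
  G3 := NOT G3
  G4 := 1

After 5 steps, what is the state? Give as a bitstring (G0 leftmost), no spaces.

Step 1: G0=NOT G3=NOT 1=0 G1=G0|G2=1|0=1 G2=NOT G3=NOT 1=0 G3=NOT G3=NOT 1=0 G4=1(const) -> 01001
Step 2: G0=NOT G3=NOT 0=1 G1=G0|G2=0|0=0 G2=NOT G3=NOT 0=1 G3=NOT G3=NOT 0=1 G4=1(const) -> 10111
Step 3: G0=NOT G3=NOT 1=0 G1=G0|G2=1|1=1 G2=NOT G3=NOT 1=0 G3=NOT G3=NOT 1=0 G4=1(const) -> 01001
Step 4: G0=NOT G3=NOT 0=1 G1=G0|G2=0|0=0 G2=NOT G3=NOT 0=1 G3=NOT G3=NOT 0=1 G4=1(const) -> 10111
Step 5: G0=NOT G3=NOT 1=0 G1=G0|G2=1|1=1 G2=NOT G3=NOT 1=0 G3=NOT G3=NOT 1=0 G4=1(const) -> 01001

01001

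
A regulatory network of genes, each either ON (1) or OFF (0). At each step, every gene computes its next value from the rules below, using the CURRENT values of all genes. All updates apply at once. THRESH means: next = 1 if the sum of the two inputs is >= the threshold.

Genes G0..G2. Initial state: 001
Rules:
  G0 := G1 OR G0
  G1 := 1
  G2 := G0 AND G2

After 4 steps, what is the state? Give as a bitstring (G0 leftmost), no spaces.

Step 1: G0=G1|G0=0|0=0 G1=1(const) G2=G0&G2=0&1=0 -> 010
Step 2: G0=G1|G0=1|0=1 G1=1(const) G2=G0&G2=0&0=0 -> 110
Step 3: G0=G1|G0=1|1=1 G1=1(const) G2=G0&G2=1&0=0 -> 110
Step 4: G0=G1|G0=1|1=1 G1=1(const) G2=G0&G2=1&0=0 -> 110

110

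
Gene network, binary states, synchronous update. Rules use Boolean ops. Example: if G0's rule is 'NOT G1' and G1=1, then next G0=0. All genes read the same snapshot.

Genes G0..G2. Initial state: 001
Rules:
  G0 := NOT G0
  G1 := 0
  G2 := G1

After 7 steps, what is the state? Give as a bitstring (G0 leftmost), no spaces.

Step 1: G0=NOT G0=NOT 0=1 G1=0(const) G2=G1=0 -> 100
Step 2: G0=NOT G0=NOT 1=0 G1=0(const) G2=G1=0 -> 000
Step 3: G0=NOT G0=NOT 0=1 G1=0(const) G2=G1=0 -> 100
Step 4: G0=NOT G0=NOT 1=0 G1=0(const) G2=G1=0 -> 000
Step 5: G0=NOT G0=NOT 0=1 G1=0(const) G2=G1=0 -> 100
Step 6: G0=NOT G0=NOT 1=0 G1=0(const) G2=G1=0 -> 000
Step 7: G0=NOT G0=NOT 0=1 G1=0(const) G2=G1=0 -> 100

100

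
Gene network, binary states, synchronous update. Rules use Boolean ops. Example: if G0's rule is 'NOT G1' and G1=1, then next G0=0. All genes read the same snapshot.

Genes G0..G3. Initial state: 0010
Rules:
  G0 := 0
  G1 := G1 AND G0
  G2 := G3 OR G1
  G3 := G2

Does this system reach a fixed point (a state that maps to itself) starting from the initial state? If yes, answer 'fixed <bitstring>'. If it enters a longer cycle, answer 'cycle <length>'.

Answer: cycle 2

Derivation:
Step 0: 0010
Step 1: G0=0(const) G1=G1&G0=0&0=0 G2=G3|G1=0|0=0 G3=G2=1 -> 0001
Step 2: G0=0(const) G1=G1&G0=0&0=0 G2=G3|G1=1|0=1 G3=G2=0 -> 0010
Cycle of length 2 starting at step 0 -> no fixed point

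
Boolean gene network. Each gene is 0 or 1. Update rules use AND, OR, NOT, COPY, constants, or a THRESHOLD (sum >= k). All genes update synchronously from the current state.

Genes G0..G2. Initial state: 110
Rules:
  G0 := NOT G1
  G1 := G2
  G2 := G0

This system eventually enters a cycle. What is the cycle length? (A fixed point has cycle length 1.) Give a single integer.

Answer: 2

Derivation:
Step 0: 110
Step 1: G0=NOT G1=NOT 1=0 G1=G2=0 G2=G0=1 -> 001
Step 2: G0=NOT G1=NOT 0=1 G1=G2=1 G2=G0=0 -> 110
State from step 2 equals state from step 0 -> cycle length 2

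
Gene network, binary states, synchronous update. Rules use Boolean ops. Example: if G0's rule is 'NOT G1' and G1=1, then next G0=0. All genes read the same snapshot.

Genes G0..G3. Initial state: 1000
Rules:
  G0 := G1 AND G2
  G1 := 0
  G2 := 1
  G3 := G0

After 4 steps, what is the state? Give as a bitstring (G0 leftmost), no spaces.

Step 1: G0=G1&G2=0&0=0 G1=0(const) G2=1(const) G3=G0=1 -> 0011
Step 2: G0=G1&G2=0&1=0 G1=0(const) G2=1(const) G3=G0=0 -> 0010
Step 3: G0=G1&G2=0&1=0 G1=0(const) G2=1(const) G3=G0=0 -> 0010
Step 4: G0=G1&G2=0&1=0 G1=0(const) G2=1(const) G3=G0=0 -> 0010

0010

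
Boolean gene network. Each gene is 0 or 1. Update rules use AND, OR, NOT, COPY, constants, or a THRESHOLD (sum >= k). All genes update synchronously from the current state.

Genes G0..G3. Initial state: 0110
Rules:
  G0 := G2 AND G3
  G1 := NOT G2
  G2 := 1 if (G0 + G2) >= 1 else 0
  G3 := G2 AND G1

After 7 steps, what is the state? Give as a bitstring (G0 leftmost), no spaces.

Step 1: G0=G2&G3=1&0=0 G1=NOT G2=NOT 1=0 G2=(0+1>=1)=1 G3=G2&G1=1&1=1 -> 0011
Step 2: G0=G2&G3=1&1=1 G1=NOT G2=NOT 1=0 G2=(0+1>=1)=1 G3=G2&G1=1&0=0 -> 1010
Step 3: G0=G2&G3=1&0=0 G1=NOT G2=NOT 1=0 G2=(1+1>=1)=1 G3=G2&G1=1&0=0 -> 0010
Step 4: G0=G2&G3=1&0=0 G1=NOT G2=NOT 1=0 G2=(0+1>=1)=1 G3=G2&G1=1&0=0 -> 0010
Step 5: G0=G2&G3=1&0=0 G1=NOT G2=NOT 1=0 G2=(0+1>=1)=1 G3=G2&G1=1&0=0 -> 0010
Step 6: G0=G2&G3=1&0=0 G1=NOT G2=NOT 1=0 G2=(0+1>=1)=1 G3=G2&G1=1&0=0 -> 0010
Step 7: G0=G2&G3=1&0=0 G1=NOT G2=NOT 1=0 G2=(0+1>=1)=1 G3=G2&G1=1&0=0 -> 0010

0010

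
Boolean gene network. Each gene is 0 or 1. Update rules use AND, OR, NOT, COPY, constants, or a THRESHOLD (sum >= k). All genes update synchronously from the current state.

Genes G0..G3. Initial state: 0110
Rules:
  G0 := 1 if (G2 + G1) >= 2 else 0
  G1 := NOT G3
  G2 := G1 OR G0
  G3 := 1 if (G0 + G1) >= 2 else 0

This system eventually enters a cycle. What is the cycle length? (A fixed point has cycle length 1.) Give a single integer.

Answer: 6

Derivation:
Step 0: 0110
Step 1: G0=(1+1>=2)=1 G1=NOT G3=NOT 0=1 G2=G1|G0=1|0=1 G3=(0+1>=2)=0 -> 1110
Step 2: G0=(1+1>=2)=1 G1=NOT G3=NOT 0=1 G2=G1|G0=1|1=1 G3=(1+1>=2)=1 -> 1111
Step 3: G0=(1+1>=2)=1 G1=NOT G3=NOT 1=0 G2=G1|G0=1|1=1 G3=(1+1>=2)=1 -> 1011
Step 4: G0=(1+0>=2)=0 G1=NOT G3=NOT 1=0 G2=G1|G0=0|1=1 G3=(1+0>=2)=0 -> 0010
Step 5: G0=(1+0>=2)=0 G1=NOT G3=NOT 0=1 G2=G1|G0=0|0=0 G3=(0+0>=2)=0 -> 0100
Step 6: G0=(0+1>=2)=0 G1=NOT G3=NOT 0=1 G2=G1|G0=1|0=1 G3=(0+1>=2)=0 -> 0110
State from step 6 equals state from step 0 -> cycle length 6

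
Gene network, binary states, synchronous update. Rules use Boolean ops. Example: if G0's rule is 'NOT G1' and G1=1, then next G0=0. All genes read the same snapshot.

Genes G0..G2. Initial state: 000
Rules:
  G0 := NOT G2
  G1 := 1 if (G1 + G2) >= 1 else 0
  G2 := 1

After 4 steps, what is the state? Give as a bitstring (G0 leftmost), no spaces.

Step 1: G0=NOT G2=NOT 0=1 G1=(0+0>=1)=0 G2=1(const) -> 101
Step 2: G0=NOT G2=NOT 1=0 G1=(0+1>=1)=1 G2=1(const) -> 011
Step 3: G0=NOT G2=NOT 1=0 G1=(1+1>=1)=1 G2=1(const) -> 011
Step 4: G0=NOT G2=NOT 1=0 G1=(1+1>=1)=1 G2=1(const) -> 011

011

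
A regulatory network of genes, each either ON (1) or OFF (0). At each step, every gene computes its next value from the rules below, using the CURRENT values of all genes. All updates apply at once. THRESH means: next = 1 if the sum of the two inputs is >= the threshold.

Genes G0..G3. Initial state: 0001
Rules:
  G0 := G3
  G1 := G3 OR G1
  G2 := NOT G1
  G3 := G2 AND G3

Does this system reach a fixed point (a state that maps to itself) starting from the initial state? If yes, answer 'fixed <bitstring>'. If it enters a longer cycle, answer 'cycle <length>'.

Step 0: 0001
Step 1: G0=G3=1 G1=G3|G1=1|0=1 G2=NOT G1=NOT 0=1 G3=G2&G3=0&1=0 -> 1110
Step 2: G0=G3=0 G1=G3|G1=0|1=1 G2=NOT G1=NOT 1=0 G3=G2&G3=1&0=0 -> 0100
Step 3: G0=G3=0 G1=G3|G1=0|1=1 G2=NOT G1=NOT 1=0 G3=G2&G3=0&0=0 -> 0100
Fixed point reached at step 2: 0100

Answer: fixed 0100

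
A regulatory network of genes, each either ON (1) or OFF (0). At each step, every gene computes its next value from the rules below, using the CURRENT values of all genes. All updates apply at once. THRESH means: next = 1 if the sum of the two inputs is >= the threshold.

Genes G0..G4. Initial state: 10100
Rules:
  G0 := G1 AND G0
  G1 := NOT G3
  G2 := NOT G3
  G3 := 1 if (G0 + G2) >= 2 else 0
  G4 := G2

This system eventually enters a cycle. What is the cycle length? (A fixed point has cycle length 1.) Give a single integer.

Step 0: 10100
Step 1: G0=G1&G0=0&1=0 G1=NOT G3=NOT 0=1 G2=NOT G3=NOT 0=1 G3=(1+1>=2)=1 G4=G2=1 -> 01111
Step 2: G0=G1&G0=1&0=0 G1=NOT G3=NOT 1=0 G2=NOT G3=NOT 1=0 G3=(0+1>=2)=0 G4=G2=1 -> 00001
Step 3: G0=G1&G0=0&0=0 G1=NOT G3=NOT 0=1 G2=NOT G3=NOT 0=1 G3=(0+0>=2)=0 G4=G2=0 -> 01100
Step 4: G0=G1&G0=1&0=0 G1=NOT G3=NOT 0=1 G2=NOT G3=NOT 0=1 G3=(0+1>=2)=0 G4=G2=1 -> 01101
Step 5: G0=G1&G0=1&0=0 G1=NOT G3=NOT 0=1 G2=NOT G3=NOT 0=1 G3=(0+1>=2)=0 G4=G2=1 -> 01101
State from step 5 equals state from step 4 -> cycle length 1

Answer: 1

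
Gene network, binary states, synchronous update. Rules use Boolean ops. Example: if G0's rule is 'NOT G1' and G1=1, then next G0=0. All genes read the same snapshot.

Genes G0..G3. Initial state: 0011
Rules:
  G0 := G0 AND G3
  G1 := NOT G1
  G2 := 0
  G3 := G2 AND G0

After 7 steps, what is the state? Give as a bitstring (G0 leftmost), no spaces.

Step 1: G0=G0&G3=0&1=0 G1=NOT G1=NOT 0=1 G2=0(const) G3=G2&G0=1&0=0 -> 0100
Step 2: G0=G0&G3=0&0=0 G1=NOT G1=NOT 1=0 G2=0(const) G3=G2&G0=0&0=0 -> 0000
Step 3: G0=G0&G3=0&0=0 G1=NOT G1=NOT 0=1 G2=0(const) G3=G2&G0=0&0=0 -> 0100
Step 4: G0=G0&G3=0&0=0 G1=NOT G1=NOT 1=0 G2=0(const) G3=G2&G0=0&0=0 -> 0000
Step 5: G0=G0&G3=0&0=0 G1=NOT G1=NOT 0=1 G2=0(const) G3=G2&G0=0&0=0 -> 0100
Step 6: G0=G0&G3=0&0=0 G1=NOT G1=NOT 1=0 G2=0(const) G3=G2&G0=0&0=0 -> 0000
Step 7: G0=G0&G3=0&0=0 G1=NOT G1=NOT 0=1 G2=0(const) G3=G2&G0=0&0=0 -> 0100

0100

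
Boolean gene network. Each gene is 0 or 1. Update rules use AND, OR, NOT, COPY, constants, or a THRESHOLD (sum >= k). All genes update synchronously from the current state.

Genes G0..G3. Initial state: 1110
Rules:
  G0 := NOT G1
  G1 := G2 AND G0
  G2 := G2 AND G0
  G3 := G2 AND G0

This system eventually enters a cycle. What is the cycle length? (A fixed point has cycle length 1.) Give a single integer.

Answer: 1

Derivation:
Step 0: 1110
Step 1: G0=NOT G1=NOT 1=0 G1=G2&G0=1&1=1 G2=G2&G0=1&1=1 G3=G2&G0=1&1=1 -> 0111
Step 2: G0=NOT G1=NOT 1=0 G1=G2&G0=1&0=0 G2=G2&G0=1&0=0 G3=G2&G0=1&0=0 -> 0000
Step 3: G0=NOT G1=NOT 0=1 G1=G2&G0=0&0=0 G2=G2&G0=0&0=0 G3=G2&G0=0&0=0 -> 1000
Step 4: G0=NOT G1=NOT 0=1 G1=G2&G0=0&1=0 G2=G2&G0=0&1=0 G3=G2&G0=0&1=0 -> 1000
State from step 4 equals state from step 3 -> cycle length 1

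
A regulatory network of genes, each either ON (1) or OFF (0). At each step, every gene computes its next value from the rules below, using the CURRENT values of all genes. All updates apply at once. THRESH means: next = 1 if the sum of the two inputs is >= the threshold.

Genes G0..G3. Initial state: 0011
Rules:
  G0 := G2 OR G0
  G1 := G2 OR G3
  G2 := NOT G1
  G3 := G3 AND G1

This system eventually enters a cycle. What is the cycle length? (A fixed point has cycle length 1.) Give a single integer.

Step 0: 0011
Step 1: G0=G2|G0=1|0=1 G1=G2|G3=1|1=1 G2=NOT G1=NOT 0=1 G3=G3&G1=1&0=0 -> 1110
Step 2: G0=G2|G0=1|1=1 G1=G2|G3=1|0=1 G2=NOT G1=NOT 1=0 G3=G3&G1=0&1=0 -> 1100
Step 3: G0=G2|G0=0|1=1 G1=G2|G3=0|0=0 G2=NOT G1=NOT 1=0 G3=G3&G1=0&1=0 -> 1000
Step 4: G0=G2|G0=0|1=1 G1=G2|G3=0|0=0 G2=NOT G1=NOT 0=1 G3=G3&G1=0&0=0 -> 1010
Step 5: G0=G2|G0=1|1=1 G1=G2|G3=1|0=1 G2=NOT G1=NOT 0=1 G3=G3&G1=0&0=0 -> 1110
State from step 5 equals state from step 1 -> cycle length 4

Answer: 4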